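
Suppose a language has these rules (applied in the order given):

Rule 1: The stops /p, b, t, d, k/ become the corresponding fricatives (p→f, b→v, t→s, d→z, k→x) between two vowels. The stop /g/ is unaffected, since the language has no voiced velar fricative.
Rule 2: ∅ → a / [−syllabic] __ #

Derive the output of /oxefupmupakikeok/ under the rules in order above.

Rule 1 (intervocalic spirantization): /p/ is a stop between vowels /u/ and /a/, so it spirantizes to the fricative [f]. /k/ is a stop between vowels /a/ and /i/, so it spirantizes to the fricative [x]. /k/ is a stop between vowels /i/ and /e/, so it spirantizes to the fricative [x]. /oxefupmupakikeok/ → oxefupmufaxixeok.
Rule 2 (final a-epenthesis): the form ends in the consonant /k/, so [a] is inserted word-finally. /oxefupmufaxixeok/ → oxefupmufaxixeoka.

oxefupmufaxixeoka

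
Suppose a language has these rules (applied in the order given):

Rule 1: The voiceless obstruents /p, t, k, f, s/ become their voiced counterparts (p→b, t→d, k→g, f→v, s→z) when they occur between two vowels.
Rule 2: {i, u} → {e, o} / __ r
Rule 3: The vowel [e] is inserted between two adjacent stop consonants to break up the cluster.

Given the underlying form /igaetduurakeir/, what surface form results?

Rule 1 (intervocalic voicing): /k/ is a voiceless obstruent between vowels /a/ and /e/, so it voices to [g]. /igaetduurakeir/ → igaetduurageir.
Rule 2 (pre-rhotic lowering): /u/ is a high vowel immediately before /r/, so it lowers to [o]. /i/ is a high vowel immediately before /r/, so it lowers to [e]. /igaetduurageir/ → igaetduorageer.
Rule 3 (stop-cluster e-epenthesis): /t/ and /d/ form a stop–stop cluster, so [e] is inserted between them. /igaetduorageer/ → igaeteduorageer.

igaeteduorageer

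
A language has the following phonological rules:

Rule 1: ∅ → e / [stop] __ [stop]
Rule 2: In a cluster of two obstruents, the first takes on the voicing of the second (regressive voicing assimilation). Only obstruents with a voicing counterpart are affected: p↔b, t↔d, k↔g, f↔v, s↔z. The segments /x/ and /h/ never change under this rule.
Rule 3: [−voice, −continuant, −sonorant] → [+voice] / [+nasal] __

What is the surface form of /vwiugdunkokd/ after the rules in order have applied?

vwiugedungoked

Rule 1 (stop-cluster e-epenthesis): /g/ and /d/ form a stop–stop cluster, so [e] is inserted between them. /k/ and /d/ form a stop–stop cluster, so [e] is inserted between them. /vwiugdunkokd/ → vwiugedunkoked.
Rule 2 (regressive voicing assimilation): no segment meets the environment; /vwiugedunkoked/ is unchanged.
Rule 3 (post-nasal voicing): /k/ is a voiceless stop immediately after the nasal /n/, so it voices to [g]. /vwiugedunkoked/ → vwiugedungoked.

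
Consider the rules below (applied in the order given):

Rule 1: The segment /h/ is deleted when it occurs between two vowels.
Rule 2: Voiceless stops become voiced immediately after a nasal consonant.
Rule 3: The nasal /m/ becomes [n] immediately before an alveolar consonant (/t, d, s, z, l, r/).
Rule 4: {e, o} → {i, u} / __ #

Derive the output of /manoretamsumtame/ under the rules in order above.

manoretansundami

Rule 1 (intervocalic h-deletion): no segment meets the environment; /manoretamsumtame/ is unchanged.
Rule 2 (post-nasal voicing): /t/ is a voiceless stop immediately after the nasal /m/, so it voices to [d]. /manoretamsumtame/ → manoretamsumdame.
Rule 3 (nasal place assimilation): /m/ precedes the alveolar consonant /s/, so it assimilates in place to [n]. /m/ precedes the alveolar consonant /d/, so it assimilates in place to [n]. /manoretamsumdame/ → manoretansundame.
Rule 4 (final vowel raising): /e/ is a mid vowel in word-final position, so it raises to [i]. /manoretansundame/ → manoretansundami.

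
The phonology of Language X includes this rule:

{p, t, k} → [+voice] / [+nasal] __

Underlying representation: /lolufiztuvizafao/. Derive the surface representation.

lolufiztuvizafao

No segment of /lolufiztuvizafao/ meets the structural description of the rule, so the form surfaces unchanged.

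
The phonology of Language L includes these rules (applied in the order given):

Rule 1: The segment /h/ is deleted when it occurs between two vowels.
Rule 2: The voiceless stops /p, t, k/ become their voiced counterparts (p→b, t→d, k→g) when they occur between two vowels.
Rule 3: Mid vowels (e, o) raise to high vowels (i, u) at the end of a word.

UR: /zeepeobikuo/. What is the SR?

zeebeobiguu

Rule 1 (intervocalic h-deletion): no segment meets the environment; /zeepeobikuo/ is unchanged.
Rule 2 (intervocalic voicing): /p/ is a voiceless stop between vowels /e/ and /e/, so it voices to [b]. /k/ is a voiceless stop between vowels /i/ and /u/, so it voices to [g]. /zeepeobikuo/ → zeebeobiguo.
Rule 3 (final vowel raising): /o/ is a mid vowel in word-final position, so it raises to [u]. /zeebeobiguo/ → zeebeobiguu.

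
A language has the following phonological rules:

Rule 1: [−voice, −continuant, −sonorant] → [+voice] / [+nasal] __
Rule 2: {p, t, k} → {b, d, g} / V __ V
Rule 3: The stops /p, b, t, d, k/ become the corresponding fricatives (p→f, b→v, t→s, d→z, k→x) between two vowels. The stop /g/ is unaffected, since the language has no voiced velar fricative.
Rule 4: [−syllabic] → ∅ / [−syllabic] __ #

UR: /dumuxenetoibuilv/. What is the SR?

dumuxenezoivuil

Rule 1 (post-nasal voicing): no segment meets the environment; /dumuxenetoibuilv/ is unchanged.
Rule 2 (intervocalic voicing): /t/ is a voiceless stop between vowels /e/ and /o/, so it voices to [d]. /dumuxenetoibuilv/ → dumuxenedoibuilv.
Rule 3 (intervocalic spirantization): /d/ is a stop between vowels /e/ and /o/, so it spirantizes to the fricative [z]. /b/ is a stop between vowels /i/ and /u/, so it spirantizes to the fricative [v]. /dumuxenedoibuilv/ → dumuxenezoivuilv.
Rule 4 (final cluster simplification): /v/ is the second consonant of a word-final cluster /lv/, so it deletes. /dumuxenezoivuilv/ → dumuxenezoivuil.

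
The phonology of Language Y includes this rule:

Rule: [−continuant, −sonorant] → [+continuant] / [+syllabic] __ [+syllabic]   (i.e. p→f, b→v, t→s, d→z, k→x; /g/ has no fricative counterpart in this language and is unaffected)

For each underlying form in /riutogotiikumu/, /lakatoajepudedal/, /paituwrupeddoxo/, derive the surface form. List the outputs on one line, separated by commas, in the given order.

riusogosiixumu, laxasoajefuzezal, paisuwrufeddoxo

/riutogotiikumu/: /t/ is a stop between vowels /u/ and /o/, so it spirantizes to the fricative [s]. /t/ is a stop between vowels /o/ and /i/, so it spirantizes to the fricative [s]. /k/ is a stop between vowels /i/ and /u/, so it spirantizes to the fricative [x]. → [riusogosiixumu].
/lakatoajepudedal/: /k/ is a stop between vowels /a/ and /a/, so it spirantizes to the fricative [x]. /t/ is a stop between vowels /a/ and /o/, so it spirantizes to the fricative [s]. /p/ is a stop between vowels /e/ and /u/, so it spirantizes to the fricative [f]. /d/ is a stop between vowels /u/ and /e/, so it spirantizes to the fricative [z]. /d/ is a stop between vowels /e/ and /a/, so it spirantizes to the fricative [z]. → [laxasoajefuzezal].
/paituwrupeddoxo/: /t/ is a stop between vowels /i/ and /u/, so it spirantizes to the fricative [s]. /p/ is a stop between vowels /u/ and /e/, so it spirantizes to the fricative [f]. → [paisuwrufeddoxo].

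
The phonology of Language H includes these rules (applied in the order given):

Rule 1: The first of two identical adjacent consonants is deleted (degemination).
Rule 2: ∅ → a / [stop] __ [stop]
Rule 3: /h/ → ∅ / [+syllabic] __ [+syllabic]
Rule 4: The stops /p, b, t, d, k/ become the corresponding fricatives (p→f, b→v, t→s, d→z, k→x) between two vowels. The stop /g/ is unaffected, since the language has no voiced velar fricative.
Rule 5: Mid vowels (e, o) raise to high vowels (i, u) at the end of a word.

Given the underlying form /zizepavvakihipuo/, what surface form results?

zizefavaxiifuu

Rule 1 (degemination): /vv/ is a geminate; the first /v/ deletes. /zizepavvakihipuo/ → zizepavakihipuo.
Rule 2 (stop-cluster a-epenthesis): no segment meets the environment; /zizepavakihipuo/ is unchanged.
Rule 3 (intervocalic h-deletion): /h/ occurs between vowels /i/ and /i/, so it deletes. /zizepavakihipuo/ → zizepavakiipuo.
Rule 4 (intervocalic spirantization): /p/ is a stop between vowels /e/ and /a/, so it spirantizes to the fricative [f]. /k/ is a stop between vowels /a/ and /i/, so it spirantizes to the fricative [x]. /p/ is a stop between vowels /i/ and /u/, so it spirantizes to the fricative [f]. /zizepavakiipuo/ → zizefavaxiifuo.
Rule 5 (final vowel raising): /o/ is a mid vowel in word-final position, so it raises to [u]. /zizefavaxiifuo/ → zizefavaxiifuu.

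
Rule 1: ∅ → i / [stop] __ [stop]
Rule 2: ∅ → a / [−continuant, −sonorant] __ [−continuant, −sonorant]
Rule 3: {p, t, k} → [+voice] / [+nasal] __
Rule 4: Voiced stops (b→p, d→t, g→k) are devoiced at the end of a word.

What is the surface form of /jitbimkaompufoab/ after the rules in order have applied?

jitibimgaombufoap

Rule 1 (stop-cluster i-epenthesis): /t/ and /b/ form a stop–stop cluster, so [i] is inserted between them. /jitbimkaompufoab/ → jitibimkaompufoab.
Rule 2 (stop-cluster a-epenthesis): no segment meets the environment; /jitibimkaompufoab/ is unchanged.
Rule 3 (post-nasal voicing): /k/ is a voiceless stop immediately after the nasal /m/, so it voices to [g]. /p/ is a voiceless stop immediately after the nasal /m/, so it voices to [b]. /jitibimkaompufoab/ → jitibimgaombufoab.
Rule 4 (final devoicing): /b/ is a voiced stop in word-final position, so it devoices to [p]. /jitibimgaombufoab/ → jitibimgaombufoap.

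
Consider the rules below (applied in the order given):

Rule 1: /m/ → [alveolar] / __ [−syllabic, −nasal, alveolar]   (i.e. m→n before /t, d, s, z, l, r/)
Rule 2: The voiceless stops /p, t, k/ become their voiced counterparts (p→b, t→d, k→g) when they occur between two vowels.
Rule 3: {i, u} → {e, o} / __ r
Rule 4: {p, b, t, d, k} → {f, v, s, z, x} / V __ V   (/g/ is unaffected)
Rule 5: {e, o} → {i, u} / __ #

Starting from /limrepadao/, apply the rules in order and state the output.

linrevazau

Rule 1 (nasal place assimilation): /m/ precedes the alveolar consonant /r/, so it assimilates in place to [n]. /limrepadao/ → linrepadao.
Rule 2 (intervocalic voicing): /p/ is a voiceless stop between vowels /e/ and /a/, so it voices to [b]. /linrepadao/ → linrebadao.
Rule 3 (pre-rhotic lowering): no segment meets the environment; /linrebadao/ is unchanged.
Rule 4 (intervocalic spirantization): /b/ is a stop between vowels /e/ and /a/, so it spirantizes to the fricative [v]. /d/ is a stop between vowels /a/ and /a/, so it spirantizes to the fricative [z]. /linrebadao/ → linrevazao.
Rule 5 (final vowel raising): /o/ is a mid vowel in word-final position, so it raises to [u]. /linrevazao/ → linrevazau.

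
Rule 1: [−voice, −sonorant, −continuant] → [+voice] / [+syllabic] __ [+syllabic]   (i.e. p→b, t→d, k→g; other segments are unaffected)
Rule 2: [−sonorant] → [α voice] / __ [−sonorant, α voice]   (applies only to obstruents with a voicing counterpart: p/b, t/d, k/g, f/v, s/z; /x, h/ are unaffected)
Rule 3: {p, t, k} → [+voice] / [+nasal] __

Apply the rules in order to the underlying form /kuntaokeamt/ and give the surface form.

Rule 1 (intervocalic voicing): /k/ is a voiceless stop between vowels /o/ and /e/, so it voices to [g]. /kuntaokeamt/ → kuntaogeamt.
Rule 2 (regressive voicing assimilation): no segment meets the environment; /kuntaogeamt/ is unchanged.
Rule 3 (post-nasal voicing): /t/ is a voiceless stop immediately after the nasal /n/, so it voices to [d]. /t/ is a voiceless stop immediately after the nasal /m/, so it voices to [d]. /kuntaogeamt/ → kundaogeamd.

kundaogeamd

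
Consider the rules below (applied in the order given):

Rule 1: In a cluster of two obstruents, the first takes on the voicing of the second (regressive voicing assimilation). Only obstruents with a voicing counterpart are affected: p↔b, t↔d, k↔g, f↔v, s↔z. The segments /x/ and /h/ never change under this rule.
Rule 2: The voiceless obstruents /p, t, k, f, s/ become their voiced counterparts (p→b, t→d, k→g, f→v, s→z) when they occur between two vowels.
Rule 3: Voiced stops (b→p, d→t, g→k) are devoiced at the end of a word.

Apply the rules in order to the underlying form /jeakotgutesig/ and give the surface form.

Rule 1 (regressive voicing assimilation): /t/ precedes the voiced obstruent /g/, so it voices to [d] by assimilation. /jeakotgutesig/ → jeakodgutesig.
Rule 2 (intervocalic voicing): /k/ is a voiceless obstruent between vowels /a/ and /o/, so it voices to [g]. /t/ is a voiceless obstruent between vowels /u/ and /e/, so it voices to [d]. /s/ is a voiceless obstruent between vowels /e/ and /i/, so it voices to [z]. /jeakodgutesig/ → jeagodgudezig.
Rule 3 (final devoicing): /g/ is a voiced stop in word-final position, so it devoices to [k]. /jeagodgudezig/ → jeagodgudezik.

jeagodgudezik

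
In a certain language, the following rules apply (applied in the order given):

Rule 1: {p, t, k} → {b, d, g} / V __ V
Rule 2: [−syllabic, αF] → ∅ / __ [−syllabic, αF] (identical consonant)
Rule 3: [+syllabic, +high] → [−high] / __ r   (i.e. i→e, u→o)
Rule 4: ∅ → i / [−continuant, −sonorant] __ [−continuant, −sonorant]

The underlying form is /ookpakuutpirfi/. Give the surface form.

Rule 1 (intervocalic voicing): /k/ is a voiceless stop between vowels /a/ and /u/, so it voices to [g]. /ookpakuutpirfi/ → ookpaguutpirfi.
Rule 2 (degemination): no segment meets the environment; /ookpaguutpirfi/ is unchanged.
Rule 3 (pre-rhotic lowering): /i/ is a high vowel immediately before /r/, so it lowers to [e]. /ookpaguutpirfi/ → ookpaguutperfi.
Rule 4 (stop-cluster i-epenthesis): /k/ and /p/ form a stop–stop cluster, so [i] is inserted between them. /t/ and /p/ form a stop–stop cluster, so [i] is inserted between them. /ookpaguutperfi/ → ookipaguutiperfi.

ookipaguutiperfi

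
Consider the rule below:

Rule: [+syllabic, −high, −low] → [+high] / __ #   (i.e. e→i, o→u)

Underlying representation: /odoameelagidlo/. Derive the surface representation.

/o/ is a mid vowel in word-final position, so it raises to [u].
Surface form: [odoameelagidlu].

odoameelagidlu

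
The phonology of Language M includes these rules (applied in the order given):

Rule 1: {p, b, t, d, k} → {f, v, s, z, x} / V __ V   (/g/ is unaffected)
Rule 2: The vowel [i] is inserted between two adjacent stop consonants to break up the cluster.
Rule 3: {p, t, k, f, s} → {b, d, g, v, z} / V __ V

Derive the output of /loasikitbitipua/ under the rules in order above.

Rule 1 (intervocalic spirantization): /k/ is a stop between vowels /i/ and /i/, so it spirantizes to the fricative [x]. /t/ is a stop between vowels /i/ and /i/, so it spirantizes to the fricative [s]. /p/ is a stop between vowels /i/ and /u/, so it spirantizes to the fricative [f]. /loasikitbitipua/ → loasixitbisifua.
Rule 2 (stop-cluster i-epenthesis): /t/ and /b/ form a stop–stop cluster, so [i] is inserted between them. /loasixitbisifua/ → loasixitibisifua.
Rule 3 (intervocalic voicing): /s/ is a voiceless obstruent between vowels /a/ and /i/, so it voices to [z]. /t/ is a voiceless obstruent between vowels /i/ and /i/, so it voices to [d]. /s/ is a voiceless obstruent between vowels /i/ and /i/, so it voices to [z]. /f/ is a voiceless obstruent between vowels /i/ and /u/, so it voices to [v]. /loasixitibisifua/ → loazixidibizivua.

loazixidibizivua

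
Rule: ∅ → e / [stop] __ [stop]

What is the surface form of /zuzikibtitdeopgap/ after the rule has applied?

/b/ and /t/ form a stop–stop cluster, so [e] is inserted between them.
/t/ and /d/ form a stop–stop cluster, so [e] is inserted between them.
/p/ and /g/ form a stop–stop cluster, so [e] is inserted between them.
Surface form: [zuzikibetitedeopegap].

zuzikibetitedeopegap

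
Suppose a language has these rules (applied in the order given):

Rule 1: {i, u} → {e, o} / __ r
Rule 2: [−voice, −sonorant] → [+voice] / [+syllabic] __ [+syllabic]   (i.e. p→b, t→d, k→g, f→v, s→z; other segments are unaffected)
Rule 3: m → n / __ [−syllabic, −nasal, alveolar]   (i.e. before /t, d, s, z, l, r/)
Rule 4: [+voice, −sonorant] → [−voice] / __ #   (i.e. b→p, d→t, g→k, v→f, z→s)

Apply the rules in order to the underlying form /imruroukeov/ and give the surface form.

Rule 1 (pre-rhotic lowering): /u/ is a high vowel immediately before /r/, so it lowers to [o]. /imruroukeov/ → imroroukeov.
Rule 2 (intervocalic voicing): /k/ is a voiceless obstruent between vowels /u/ and /e/, so it voices to [g]. /imroroukeov/ → imrorougeov.
Rule 3 (nasal place assimilation): /m/ precedes the alveolar consonant /r/, so it assimilates in place to [n]. /imrorougeov/ → inrorougeov.
Rule 4 (final devoicing): /v/ is a voiced obstruent in word-final position, so it devoices to [f]. /inrorougeov/ → inrorougeof.

inrorougeof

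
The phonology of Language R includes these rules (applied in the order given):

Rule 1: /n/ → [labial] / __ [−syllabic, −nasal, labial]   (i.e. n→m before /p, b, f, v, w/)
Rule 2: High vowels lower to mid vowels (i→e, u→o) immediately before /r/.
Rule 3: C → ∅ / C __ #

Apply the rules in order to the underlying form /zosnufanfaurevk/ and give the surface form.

zosnufamfaorev

Rule 1 (nasal place assimilation): /n/ precedes the labial consonant /f/, so it assimilates in place to [m]. /zosnufanfaurevk/ → zosnufamfaurevk.
Rule 2 (pre-rhotic lowering): /u/ is a high vowel immediately before /r/, so it lowers to [o]. /zosnufamfaurevk/ → zosnufamfaorevk.
Rule 3 (final cluster simplification): /k/ is the second consonant of a word-final cluster /vk/, so it deletes. /zosnufamfaorevk/ → zosnufamfaorev.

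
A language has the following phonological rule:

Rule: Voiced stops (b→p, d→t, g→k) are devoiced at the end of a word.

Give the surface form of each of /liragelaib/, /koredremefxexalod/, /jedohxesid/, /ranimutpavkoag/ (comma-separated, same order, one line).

liragelaip, koredremefxexalot, jedohxesit, ranimutpavkoak

/liragelaib/: /b/ is a voiced stop in word-final position, so it devoices to [p]. → [liragelaip].
/koredremefxexalod/: /d/ is a voiced stop in word-final position, so it devoices to [t]. → [koredremefxexalot].
/jedohxesid/: /d/ is a voiced stop in word-final position, so it devoices to [t]. → [jedohxesit].
/ranimutpavkoag/: /g/ is a voiced stop in word-final position, so it devoices to [k]. → [ranimutpavkoak].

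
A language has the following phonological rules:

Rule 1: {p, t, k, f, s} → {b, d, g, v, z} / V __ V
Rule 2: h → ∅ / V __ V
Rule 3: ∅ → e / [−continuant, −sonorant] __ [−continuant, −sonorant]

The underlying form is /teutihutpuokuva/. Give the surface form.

Rule 1 (intervocalic voicing): /t/ is a voiceless obstruent between vowels /u/ and /i/, so it voices to [d]. /k/ is a voiceless obstruent between vowels /o/ and /u/, so it voices to [g]. /teutihutpuokuva/ → teudihutpuoguva.
Rule 2 (intervocalic h-deletion): /h/ occurs between vowels /i/ and /u/, so it deletes. /teudihutpuoguva/ → teudiutpuoguva.
Rule 3 (stop-cluster e-epenthesis): /t/ and /p/ form a stop–stop cluster, so [e] is inserted between them. /teudiutpuoguva/ → teudiutepuoguva.

teudiutepuoguva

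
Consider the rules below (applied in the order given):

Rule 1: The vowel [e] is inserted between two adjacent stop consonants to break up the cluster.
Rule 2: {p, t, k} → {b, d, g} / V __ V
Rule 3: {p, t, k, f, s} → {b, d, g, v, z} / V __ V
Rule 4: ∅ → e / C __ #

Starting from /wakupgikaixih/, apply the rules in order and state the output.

wagubegigaixihe

Rule 1 (stop-cluster e-epenthesis): /p/ and /g/ form a stop–stop cluster, so [e] is inserted between them. /wakupgikaixih/ → wakupegikaixih.
Rule 2 (intervocalic voicing): /k/ is a voiceless stop between vowels /a/ and /u/, so it voices to [g]. /p/ is a voiceless stop between vowels /u/ and /e/, so it voices to [b]. /k/ is a voiceless stop between vowels /i/ and /a/, so it voices to [g]. /wakupegikaixih/ → wagubegigaixih.
Rule 3 (intervocalic voicing): no segment meets the environment; /wagubegigaixih/ is unchanged.
Rule 4 (final e-epenthesis): the form ends in the consonant /h/, so [e] is inserted word-finally. /wagubegigaixih/ → wagubegigaixihe.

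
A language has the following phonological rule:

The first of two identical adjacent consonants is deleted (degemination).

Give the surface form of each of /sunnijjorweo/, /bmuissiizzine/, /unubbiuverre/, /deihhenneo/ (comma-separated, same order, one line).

sunijorweo, bmuisiizine, unubiuvere, deiheneo

/sunnijjorweo/: /nn/ is a geminate; the first /n/ deletes. /jj/ is a geminate; the first /j/ deletes. → [sunijorweo].
/bmuissiizzine/: /ss/ is a geminate; the first /s/ deletes. /zz/ is a geminate; the first /z/ deletes. → [bmuisiizine].
/unubbiuverre/: /bb/ is a geminate; the first /b/ deletes. /rr/ is a geminate; the first /r/ deletes. → [unubiuvere].
/deihhenneo/: /hh/ is a geminate; the first /h/ deletes. /nn/ is a geminate; the first /n/ deletes. → [deiheneo].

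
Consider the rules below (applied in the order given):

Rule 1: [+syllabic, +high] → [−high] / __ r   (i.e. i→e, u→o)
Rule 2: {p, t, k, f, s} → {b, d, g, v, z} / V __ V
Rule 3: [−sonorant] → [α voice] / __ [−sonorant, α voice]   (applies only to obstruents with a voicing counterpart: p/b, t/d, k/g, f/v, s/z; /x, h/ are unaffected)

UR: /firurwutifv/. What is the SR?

ferorwudivv

Rule 1 (pre-rhotic lowering): /i/ is a high vowel immediately before /r/, so it lowers to [e]. /u/ is a high vowel immediately before /r/, so it lowers to [o]. /firurwutifv/ → ferorwutifv.
Rule 2 (intervocalic voicing): /t/ is a voiceless obstruent between vowels /u/ and /i/, so it voices to [d]. /ferorwutifv/ → ferorwudifv.
Rule 3 (regressive voicing assimilation): /f/ precedes the voiced obstruent /v/, so it voices to [v] by assimilation. /ferorwudifv/ → ferorwudivv.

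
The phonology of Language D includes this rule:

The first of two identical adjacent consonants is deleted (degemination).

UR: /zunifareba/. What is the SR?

No segment of /zunifareba/ meets the structural description of the rule, so the form surfaces unchanged.

zunifareba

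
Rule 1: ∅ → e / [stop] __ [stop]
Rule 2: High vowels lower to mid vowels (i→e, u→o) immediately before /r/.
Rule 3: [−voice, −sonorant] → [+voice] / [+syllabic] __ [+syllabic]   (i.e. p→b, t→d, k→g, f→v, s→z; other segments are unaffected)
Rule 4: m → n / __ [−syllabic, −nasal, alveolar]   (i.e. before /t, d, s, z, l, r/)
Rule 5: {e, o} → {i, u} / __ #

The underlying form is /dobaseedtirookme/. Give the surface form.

Rule 1 (stop-cluster e-epenthesis): /d/ and /t/ form a stop–stop cluster, so [e] is inserted between them. /dobaseedtirookme/ → dobaseedetirookme.
Rule 2 (pre-rhotic lowering): /i/ is a high vowel immediately before /r/, so it lowers to [e]. /dobaseedetirookme/ → dobaseedeterookme.
Rule 3 (intervocalic voicing): /s/ is a voiceless obstruent between vowels /a/ and /e/, so it voices to [z]. /t/ is a voiceless obstruent between vowels /e/ and /e/, so it voices to [d]. /dobaseedeterookme/ → dobazeedederookme.
Rule 4 (nasal place assimilation): no segment meets the environment; /dobazeedederookme/ is unchanged.
Rule 5 (final vowel raising): /e/ is a mid vowel in word-final position, so it raises to [i]. /dobazeedederookme/ → dobazeedederookmi.

dobazeedederookmi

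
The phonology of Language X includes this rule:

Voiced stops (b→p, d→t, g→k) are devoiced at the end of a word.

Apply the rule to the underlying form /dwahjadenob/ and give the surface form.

dwahjadenop

Scanning /dwahjadenob/: /d/ at position 1 is not in the conditioning environment; /d/ at position 7 is not in the conditioning environment; /b/ is a voiced stop in word-final position, so it devoices to [p].
Result: [dwahjadenop].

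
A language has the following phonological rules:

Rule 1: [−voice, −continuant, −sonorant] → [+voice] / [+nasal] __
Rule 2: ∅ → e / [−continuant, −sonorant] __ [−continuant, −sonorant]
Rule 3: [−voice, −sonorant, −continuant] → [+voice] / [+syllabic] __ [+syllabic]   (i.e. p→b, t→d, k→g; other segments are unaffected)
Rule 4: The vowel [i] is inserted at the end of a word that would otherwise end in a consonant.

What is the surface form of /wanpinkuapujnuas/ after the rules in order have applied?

Rule 1 (post-nasal voicing): /p/ is a voiceless stop immediately after the nasal /n/, so it voices to [b]. /k/ is a voiceless stop immediately after the nasal /n/, so it voices to [g]. /wanpinkuapujnuas/ → wanbinguapujnuas.
Rule 2 (stop-cluster e-epenthesis): no segment meets the environment; /wanbinguapujnuas/ is unchanged.
Rule 3 (intervocalic voicing): /p/ is a voiceless stop between vowels /a/ and /u/, so it voices to [b]. /wanbinguapujnuas/ → wanbinguabujnuas.
Rule 4 (final i-epenthesis): the form ends in the consonant /s/, so [i] is inserted word-finally. /wanbinguabujnuas/ → wanbinguabujnuasi.

wanbinguabujnuasi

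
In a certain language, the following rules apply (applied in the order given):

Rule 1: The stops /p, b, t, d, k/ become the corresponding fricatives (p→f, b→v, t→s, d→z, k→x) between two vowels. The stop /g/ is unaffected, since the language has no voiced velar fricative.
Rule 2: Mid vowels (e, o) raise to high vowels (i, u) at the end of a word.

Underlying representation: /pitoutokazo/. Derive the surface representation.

pisousoxazu

Rule 1 (intervocalic spirantization): /t/ is a stop between vowels /i/ and /o/, so it spirantizes to the fricative [s]. /t/ is a stop between vowels /u/ and /o/, so it spirantizes to the fricative [s]. /k/ is a stop between vowels /o/ and /a/, so it spirantizes to the fricative [x]. /pitoutokazo/ → pisousoxazo.
Rule 2 (final vowel raising): /o/ is a mid vowel in word-final position, so it raises to [u]. /pisousoxazo/ → pisousoxazu.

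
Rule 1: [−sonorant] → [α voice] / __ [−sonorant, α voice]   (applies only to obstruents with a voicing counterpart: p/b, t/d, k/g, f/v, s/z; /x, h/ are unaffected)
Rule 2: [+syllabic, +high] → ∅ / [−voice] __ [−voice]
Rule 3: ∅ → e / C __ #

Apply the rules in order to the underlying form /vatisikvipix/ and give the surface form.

vatsigvipxe

Rule 1 (regressive voicing assimilation): /k/ precedes the voiced obstruent /v/, so it voices to [g] by assimilation. /vatisikvipix/ → vatisigvipix.
Rule 2 (high vowel syncope): /i/ is a high vowel flanked by voiceless consonants /t/ and /s/, so it deletes. /i/ is a high vowel flanked by voiceless consonants /p/ and /x/, so it deletes. /vatisigvipix/ → vatsigvipx.
Rule 3 (final e-epenthesis): the form ends in the consonant /x/, so [e] is inserted word-finally. /vatsigvipx/ → vatsigvipxe.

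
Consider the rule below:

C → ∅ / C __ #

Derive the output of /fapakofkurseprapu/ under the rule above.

fapakofkurseprapu

No segment of /fapakofkurseprapu/ meets the structural description of the rule, so the form surfaces unchanged.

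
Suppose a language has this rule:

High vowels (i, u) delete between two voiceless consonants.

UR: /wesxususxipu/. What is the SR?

/u/ is a high vowel flanked by voiceless consonants /x/ and /s/, so it deletes.
/u/ is a high vowel flanked by voiceless consonants /s/ and /s/, so it deletes.
/i/ is a high vowel flanked by voiceless consonants /x/ and /p/, so it deletes.
The other instance of /u/ does not occur in the required environment and remains unchanged.
Surface form: [wesxssxpu].

wesxssxpu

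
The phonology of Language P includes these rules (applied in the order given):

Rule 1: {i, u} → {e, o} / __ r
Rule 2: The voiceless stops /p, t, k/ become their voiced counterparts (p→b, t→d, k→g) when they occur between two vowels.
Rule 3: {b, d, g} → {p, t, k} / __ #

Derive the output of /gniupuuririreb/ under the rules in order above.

gniubuorererep

Rule 1 (pre-rhotic lowering): /u/ is a high vowel immediately before /r/, so it lowers to [o]. /i/ is a high vowel immediately before /r/, so it lowers to [e]. /i/ is a high vowel immediately before /r/, so it lowers to [e]. /gniupuuririreb/ → gniupuorerereb.
Rule 2 (intervocalic voicing): /p/ is a voiceless stop between vowels /u/ and /u/, so it voices to [b]. /gniupuorerereb/ → gniubuorerereb.
Rule 3 (final devoicing): /b/ is a voiced stop in word-final position, so it devoices to [p]. /gniubuorerereb/ → gniubuorererep.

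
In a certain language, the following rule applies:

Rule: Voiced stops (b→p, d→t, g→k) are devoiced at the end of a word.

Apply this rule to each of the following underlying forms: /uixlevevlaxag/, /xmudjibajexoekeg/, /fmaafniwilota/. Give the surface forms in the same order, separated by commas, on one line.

uixlevevlaxak, xmudjibajexoekek, fmaafniwilota

/uixlevevlaxag/: /g/ is a voiced stop in word-final position, so it devoices to [k]. → [uixlevevlaxak].
/xmudjibajexoekeg/: /g/ is a voiced stop in word-final position, so it devoices to [k]. → [xmudjibajexoekek].
/fmaafniwilota/: the rule's environment is not met; surfaces unchanged as [fmaafniwilota].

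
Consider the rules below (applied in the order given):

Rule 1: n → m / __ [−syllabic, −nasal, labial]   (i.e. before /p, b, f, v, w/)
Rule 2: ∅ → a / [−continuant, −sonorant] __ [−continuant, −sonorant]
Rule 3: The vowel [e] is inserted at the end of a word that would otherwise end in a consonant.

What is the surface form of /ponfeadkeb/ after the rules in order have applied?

Rule 1 (nasal place assimilation): /n/ precedes the labial consonant /f/, so it assimilates in place to [m]. /ponfeadkeb/ → pomfeadkeb.
Rule 2 (stop-cluster a-epenthesis): /d/ and /k/ form a stop–stop cluster, so [a] is inserted between them. /pomfeadkeb/ → pomfeadakeb.
Rule 3 (final e-epenthesis): the form ends in the consonant /b/, so [e] is inserted word-finally. /pomfeadakeb/ → pomfeadakebe.

pomfeadakebe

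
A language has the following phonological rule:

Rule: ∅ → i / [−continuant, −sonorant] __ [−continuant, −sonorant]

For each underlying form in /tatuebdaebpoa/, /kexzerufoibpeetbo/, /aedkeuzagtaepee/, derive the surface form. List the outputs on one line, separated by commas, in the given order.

tatuebidaebipoa, kexzerufoibipeetibo, aedikeuzagitaepee

/tatuebdaebpoa/: /b/ and /d/ form a stop–stop cluster, so [i] is inserted between them. /b/ and /p/ form a stop–stop cluster, so [i] is inserted between them. → [tatuebidaebipoa].
/kexzerufoibpeetbo/: /b/ and /p/ form a stop–stop cluster, so [i] is inserted between them. /t/ and /b/ form a stop–stop cluster, so [i] is inserted between them. → [kexzerufoibipeetibo].
/aedkeuzagtaepee/: /d/ and /k/ form a stop–stop cluster, so [i] is inserted between them. /g/ and /t/ form a stop–stop cluster, so [i] is inserted between them. → [aedikeuzagitaepee].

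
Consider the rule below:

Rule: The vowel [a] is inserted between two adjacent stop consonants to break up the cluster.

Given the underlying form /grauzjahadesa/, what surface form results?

grauzjahadesa

No segment of /grauzjahadesa/ meets the structural description of the rule, so the form surfaces unchanged.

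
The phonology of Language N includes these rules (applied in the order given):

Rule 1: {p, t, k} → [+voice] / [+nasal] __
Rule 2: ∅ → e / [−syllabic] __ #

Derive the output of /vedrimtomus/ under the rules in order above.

Rule 1 (post-nasal voicing): /t/ is a voiceless stop immediately after the nasal /m/, so it voices to [d]. /vedrimtomus/ → vedrimdomus.
Rule 2 (final e-epenthesis): the form ends in the consonant /s/, so [e] is inserted word-finally. /vedrimdomus/ → vedrimdomuse.

vedrimdomuse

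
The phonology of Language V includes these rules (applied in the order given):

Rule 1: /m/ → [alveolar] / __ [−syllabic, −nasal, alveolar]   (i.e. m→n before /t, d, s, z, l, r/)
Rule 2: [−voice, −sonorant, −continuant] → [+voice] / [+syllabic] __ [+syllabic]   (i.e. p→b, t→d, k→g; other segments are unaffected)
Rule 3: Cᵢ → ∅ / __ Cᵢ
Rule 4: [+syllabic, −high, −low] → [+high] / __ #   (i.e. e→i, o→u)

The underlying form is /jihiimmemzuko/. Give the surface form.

jihiimenzugu

Rule 1 (nasal place assimilation): /m/ precedes the alveolar consonant /z/, so it assimilates in place to [n]. /jihiimmemzuko/ → jihiimmenzuko.
Rule 2 (intervocalic voicing): /k/ is a voiceless stop between vowels /u/ and /o/, so it voices to [g]. /jihiimmenzuko/ → jihiimmenzugo.
Rule 3 (degemination): /mm/ is a geminate; the first /m/ deletes. /jihiimmenzugo/ → jihiimenzugo.
Rule 4 (final vowel raising): /o/ is a mid vowel in word-final position, so it raises to [u]. /jihiimenzugo/ → jihiimenzugu.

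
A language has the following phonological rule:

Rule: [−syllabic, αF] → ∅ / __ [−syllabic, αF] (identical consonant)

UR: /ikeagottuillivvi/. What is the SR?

ikeagotuilivi

/tt/ is a geminate; the first /t/ deletes.
/ll/ is a geminate; the first /l/ deletes.
/vv/ is a geminate; the first /v/ deletes.
The other instances of /k/, /g/, /t/, /l/, /v/ do not occur in the required environment and remain unchanged.
Surface form: [ikeagotuilivi].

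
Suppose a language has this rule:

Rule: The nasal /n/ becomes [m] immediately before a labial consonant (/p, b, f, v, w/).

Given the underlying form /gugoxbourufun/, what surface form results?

No segment of /gugoxbourufun/ meets the structural description of the rule, so the form surfaces unchanged.

gugoxbourufun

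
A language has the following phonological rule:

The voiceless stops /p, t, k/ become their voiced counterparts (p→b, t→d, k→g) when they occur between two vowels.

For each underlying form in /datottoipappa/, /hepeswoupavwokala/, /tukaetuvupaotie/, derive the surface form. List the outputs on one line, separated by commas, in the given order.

dadottoibappa, hebeswoubavwogala, tugaeduvubaodie

/datottoipappa/: /t/ is a voiceless stop between vowels /a/ and /o/, so it voices to [d]. /p/ is a voiceless stop between vowels /i/ and /a/, so it voices to [b]. → [dadottoibappa].
/hepeswoupavwokala/: /p/ is a voiceless stop between vowels /e/ and /e/, so it voices to [b]. /p/ is a voiceless stop between vowels /u/ and /a/, so it voices to [b]. /k/ is a voiceless stop between vowels /o/ and /a/, so it voices to [g]. → [hebeswoubavwogala].
/tukaetuvupaotie/: /k/ is a voiceless stop between vowels /u/ and /a/, so it voices to [g]. /t/ is a voiceless stop between vowels /e/ and /u/, so it voices to [d]. /p/ is a voiceless stop between vowels /u/ and /a/, so it voices to [b]. /t/ is a voiceless stop between vowels /o/ and /i/, so it voices to [d]. → [tugaeduvubaodie].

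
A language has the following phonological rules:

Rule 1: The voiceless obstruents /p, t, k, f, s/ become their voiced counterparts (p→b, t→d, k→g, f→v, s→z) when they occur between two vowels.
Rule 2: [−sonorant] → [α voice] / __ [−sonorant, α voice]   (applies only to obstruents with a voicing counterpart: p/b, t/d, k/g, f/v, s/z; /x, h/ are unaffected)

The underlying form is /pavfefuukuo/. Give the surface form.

Rule 1 (intervocalic voicing): /f/ is a voiceless obstruent between vowels /e/ and /u/, so it voices to [v]. /k/ is a voiceless obstruent between vowels /u/ and /u/, so it voices to [g]. /pavfefuukuo/ → pavfevuuguo.
Rule 2 (regressive voicing assimilation): /v/ precedes the voiceless obstruent /f/, so it devoices to [f] by assimilation. /pavfevuuguo/ → paffevuuguo.

paffevuuguo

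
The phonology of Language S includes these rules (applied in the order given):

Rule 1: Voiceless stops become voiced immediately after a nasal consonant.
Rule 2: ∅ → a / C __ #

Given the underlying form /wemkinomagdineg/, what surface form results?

Rule 1 (post-nasal voicing): /k/ is a voiceless stop immediately after the nasal /m/, so it voices to [g]. /wemkinomagdineg/ → wemginomagdineg.
Rule 2 (final a-epenthesis): the form ends in the consonant /g/, so [a] is inserted word-finally. /wemginomagdineg/ → wemginomagdinega.

wemginomagdinega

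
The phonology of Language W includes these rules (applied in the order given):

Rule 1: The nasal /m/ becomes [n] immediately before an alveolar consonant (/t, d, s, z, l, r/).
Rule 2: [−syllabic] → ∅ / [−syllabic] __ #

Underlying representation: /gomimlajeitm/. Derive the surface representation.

Rule 1 (nasal place assimilation): /m/ precedes the alveolar consonant /l/, so it assimilates in place to [n]. /gomimlajeitm/ → gominlajeitm.
Rule 2 (final cluster simplification): /m/ is the second consonant of a word-final cluster /tm/, so it deletes. /gominlajeitm/ → gominlajeit.

gominlajeit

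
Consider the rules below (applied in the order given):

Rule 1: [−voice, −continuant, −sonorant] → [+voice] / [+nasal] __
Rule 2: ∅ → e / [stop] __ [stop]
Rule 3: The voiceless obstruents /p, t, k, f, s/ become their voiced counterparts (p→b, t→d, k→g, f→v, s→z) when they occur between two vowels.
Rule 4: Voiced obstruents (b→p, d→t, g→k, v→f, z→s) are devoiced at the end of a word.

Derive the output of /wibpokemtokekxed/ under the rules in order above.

wibebogemdogekxet

Rule 1 (post-nasal voicing): /t/ is a voiceless stop immediately after the nasal /m/, so it voices to [d]. /wibpokemtokekxed/ → wibpokemdokekxed.
Rule 2 (stop-cluster e-epenthesis): /b/ and /p/ form a stop–stop cluster, so [e] is inserted between them. /wibpokemdokekxed/ → wibepokemdokekxed.
Rule 3 (intervocalic voicing): /p/ is a voiceless obstruent between vowels /e/ and /o/, so it voices to [b]. /k/ is a voiceless obstruent between vowels /o/ and /e/, so it voices to [g]. /k/ is a voiceless obstruent between vowels /o/ and /e/, so it voices to [g]. /wibepokemdokekxed/ → wibebogemdogekxed.
Rule 4 (final devoicing): /d/ is a voiced obstruent in word-final position, so it devoices to [t]. /wibebogemdogekxed/ → wibebogemdogekxet.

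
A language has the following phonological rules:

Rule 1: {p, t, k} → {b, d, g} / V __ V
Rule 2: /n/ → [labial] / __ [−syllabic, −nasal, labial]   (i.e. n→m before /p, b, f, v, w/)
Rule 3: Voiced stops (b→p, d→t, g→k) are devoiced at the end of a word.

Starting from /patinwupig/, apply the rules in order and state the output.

padimwubik

Rule 1 (intervocalic voicing): /t/ is a voiceless stop between vowels /a/ and /i/, so it voices to [d]. /p/ is a voiceless stop between vowels /u/ and /i/, so it voices to [b]. /patinwupig/ → padinwubig.
Rule 2 (nasal place assimilation): /n/ precedes the labial consonant /w/, so it assimilates in place to [m]. /padinwubig/ → padimwubig.
Rule 3 (final devoicing): /g/ is a voiced stop in word-final position, so it devoices to [k]. /padimwubig/ → padimwubik.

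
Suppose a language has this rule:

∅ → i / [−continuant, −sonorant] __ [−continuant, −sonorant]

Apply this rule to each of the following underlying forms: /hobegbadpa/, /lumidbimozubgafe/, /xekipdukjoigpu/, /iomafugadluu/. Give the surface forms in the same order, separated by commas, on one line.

/hobegbadpa/: /g/ and /b/ form a stop–stop cluster, so [i] is inserted between them. /d/ and /p/ form a stop–stop cluster, so [i] is inserted between them. → [hobegibadipa].
/lumidbimozubgafe/: /d/ and /b/ form a stop–stop cluster, so [i] is inserted between them. /b/ and /g/ form a stop–stop cluster, so [i] is inserted between them. → [lumidibimozubigafe].
/xekipdukjoigpu/: /p/ and /d/ form a stop–stop cluster, so [i] is inserted between them. /g/ and /p/ form a stop–stop cluster, so [i] is inserted between them. → [xekipidukjoigipu].
/iomafugadluu/: the rule's environment is not met; surfaces unchanged as [iomafugadluu].

hobegibadipa, lumidibimozubigafe, xekipidukjoigipu, iomafugadluu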